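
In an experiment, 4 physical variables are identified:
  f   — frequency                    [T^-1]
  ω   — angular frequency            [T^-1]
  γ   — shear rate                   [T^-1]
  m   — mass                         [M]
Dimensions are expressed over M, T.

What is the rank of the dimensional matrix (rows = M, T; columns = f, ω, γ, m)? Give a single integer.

Exponent matrix [M,T] × [f,ω,γ,m]:
  M: [ 0  0  0  1]
  T: [-1 -1 -1  0]
Echelon form has 2 nonzero rows (pivots: f,m)

2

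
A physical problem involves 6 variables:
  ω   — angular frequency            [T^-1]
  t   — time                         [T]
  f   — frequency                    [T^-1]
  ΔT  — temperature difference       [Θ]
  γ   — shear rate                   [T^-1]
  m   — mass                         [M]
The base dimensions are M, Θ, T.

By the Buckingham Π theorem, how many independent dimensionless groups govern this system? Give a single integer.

Exponent matrix [M,Θ,T] × [ω,t,f,ΔT,γ,m]:
  M: [ 0  0  0  0  0  1]
  Θ: [ 0  0  0  1  0  0]
  T: [-1  1 -1  0 -1  0]
Echelon form has 3 nonzero rows (pivots: ω,ΔT,m)
Π count = n − r = 6 − 3 = 3

3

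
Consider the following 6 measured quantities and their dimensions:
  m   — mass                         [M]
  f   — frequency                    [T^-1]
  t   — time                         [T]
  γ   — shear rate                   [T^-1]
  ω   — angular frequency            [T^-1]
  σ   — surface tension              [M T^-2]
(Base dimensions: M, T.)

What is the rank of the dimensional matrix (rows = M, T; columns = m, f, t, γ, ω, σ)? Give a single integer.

2

Write exponents as rows M,T / cols m,f,t,γ,ω,σ:
  M: [ 1  0  0  0  0  1]
  T: [ 0 -1  1 -1 -1 -2]
Echelon form has 2 nonzero rows (pivots: m,f)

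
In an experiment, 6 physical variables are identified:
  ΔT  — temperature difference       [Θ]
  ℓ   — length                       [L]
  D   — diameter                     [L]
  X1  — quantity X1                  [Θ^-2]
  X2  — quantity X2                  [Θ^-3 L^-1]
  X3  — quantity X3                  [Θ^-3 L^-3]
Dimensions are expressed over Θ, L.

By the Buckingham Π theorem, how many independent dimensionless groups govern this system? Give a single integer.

Exponent matrix [Θ,L] × [ΔT,ℓ,D,X1,X2,X3]:
  Θ: [ 1  0  0 -2 -3 -3]
  L: [ 0  1  1  0 -1 -3]
Echelon form has 2 nonzero rows (pivots: ΔT,ℓ)
6 vars − rank 2 = 4 Π groups

4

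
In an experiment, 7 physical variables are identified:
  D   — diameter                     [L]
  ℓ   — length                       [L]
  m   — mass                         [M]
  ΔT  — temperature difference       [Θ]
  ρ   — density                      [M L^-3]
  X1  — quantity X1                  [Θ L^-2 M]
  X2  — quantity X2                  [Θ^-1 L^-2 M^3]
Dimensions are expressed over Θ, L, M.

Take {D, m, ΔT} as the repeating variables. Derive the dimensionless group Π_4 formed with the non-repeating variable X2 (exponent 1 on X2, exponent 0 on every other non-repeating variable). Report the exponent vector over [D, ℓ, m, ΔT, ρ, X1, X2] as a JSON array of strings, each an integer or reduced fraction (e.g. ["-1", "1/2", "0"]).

Dimensional matrix (Θ×L×M by D×ℓ×m×ΔT×ρ×X1×X2):
  Θ: [ 0  0  0  1  0  1 -1]
  L: [ 1  1  0  0 -3 -2 -2]
  M: [ 0  0  1  0  1  1  3]
RREF → pivots at {D,m,ΔT} ⇒ r = 3
Pivot set = {D,m,ΔT}, free = {ℓ,ρ,X1,X2}
RREF:
  r0: [   1    1    0    0   -3   -2   -2]
  r1: [   0    0    1    0    1    1    3]
  r2: [   0    0    0    1    0    1   -1]
Fix exponent of X2 at 1, ℓ at 0, ρ at 0, X1 at 0; solve each RREF row for its pivot's exponent:
  r0: exp(D) + (-2)·1 = 0 ⇒ exp(D) = 2
  r1: exp(m) + (3)·1 = 0 ⇒ exp(m) = -3
  r2: exp(ΔT) + (-1)·1 = 0 ⇒ exp(ΔT) = 1
Π_4 = D^2 · m^-3 · ΔT · X2

["2", "0", "-3", "1", "0", "0", "1"]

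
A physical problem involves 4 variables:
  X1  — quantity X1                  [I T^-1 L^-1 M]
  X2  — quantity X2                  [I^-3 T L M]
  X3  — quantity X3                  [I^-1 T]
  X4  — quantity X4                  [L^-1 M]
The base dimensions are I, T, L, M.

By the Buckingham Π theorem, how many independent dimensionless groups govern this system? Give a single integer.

1

Write exponents as rows I,T,L,M / cols X1,X2,X3,X4:
  I: [ 1 -3 -1  0]
  T: [-1  1  1  0]
  L: [-1  1  0 -1]
  M: [ 1  1  0  1]
Row reduction gives pivot columns X1,X2,X3; rank = 3
Π count = n − r = 4 − 3 = 1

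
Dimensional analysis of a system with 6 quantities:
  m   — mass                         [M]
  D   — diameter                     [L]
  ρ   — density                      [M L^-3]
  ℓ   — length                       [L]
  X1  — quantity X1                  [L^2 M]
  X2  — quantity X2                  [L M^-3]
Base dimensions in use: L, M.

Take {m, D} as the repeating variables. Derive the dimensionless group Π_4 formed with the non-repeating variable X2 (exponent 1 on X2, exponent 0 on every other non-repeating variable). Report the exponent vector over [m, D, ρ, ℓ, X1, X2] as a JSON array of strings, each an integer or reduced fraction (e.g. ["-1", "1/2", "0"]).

["3", "-1", "0", "0", "0", "1"]

Exponent matrix [L,M] × [m,D,ρ,ℓ,X1,X2]:
  L: [ 0  1 -3  1  2  1]
  M: [ 1  0  1  0  1 -3]
RREF → pivots at {m,D} ⇒ r = 2
Pivot set = {m,D}, free = {ρ,ℓ,X1,X2}
RREF:
  r0: [   1    0    1    0    1   -3]
  r1: [   0    1   -3    1    2    1]
Fix exponent of X2 at 1, ρ at 0, ℓ at 0, X1 at 0; solve each RREF row for its pivot's exponent:
  r0: exp(m) + (-3)·1 = 0 ⇒ exp(m) = 3
  r1: exp(D) + (1)·1 = 0 ⇒ exp(D) = -1
Π_4 = m^3 · D^-1 · X2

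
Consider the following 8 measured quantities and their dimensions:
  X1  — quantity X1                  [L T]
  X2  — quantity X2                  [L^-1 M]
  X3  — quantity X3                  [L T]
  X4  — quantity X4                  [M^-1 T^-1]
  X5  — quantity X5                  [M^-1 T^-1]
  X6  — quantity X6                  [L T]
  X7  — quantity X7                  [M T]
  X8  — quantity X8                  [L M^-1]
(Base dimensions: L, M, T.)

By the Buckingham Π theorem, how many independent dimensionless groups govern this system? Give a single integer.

Dimensional matrix (L×M×T by X1×X2×X3×X4×X5×X6×X7×X8):
  L: [ 1 -1  1  0  0  1  0  1]
  M: [ 0  1  0 -1 -1  0  1 -1]
  T: [ 1  0  1 -1 -1  1  1  0]
Row reduction gives pivot columns X1,X2; rank = 2
Π count = n − r = 8 − 2 = 6

6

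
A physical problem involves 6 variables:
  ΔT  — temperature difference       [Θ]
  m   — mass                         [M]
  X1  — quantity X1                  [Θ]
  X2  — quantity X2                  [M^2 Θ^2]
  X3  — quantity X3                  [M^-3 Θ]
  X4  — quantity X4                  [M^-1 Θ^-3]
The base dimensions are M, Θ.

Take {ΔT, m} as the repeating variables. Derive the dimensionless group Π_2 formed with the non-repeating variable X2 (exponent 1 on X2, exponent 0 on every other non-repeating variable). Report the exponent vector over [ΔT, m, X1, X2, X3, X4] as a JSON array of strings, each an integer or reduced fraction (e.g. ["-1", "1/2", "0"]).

["-2", "-2", "0", "1", "0", "0"]

Write exponents as rows M,Θ / cols ΔT,m,X1,X2,X3,X4:
  M: [ 0  1  0  2 -3 -1]
  Θ: [ 1  0  1  2  1 -3]
Row reduction gives pivot columns ΔT,m; rank = 2
Repeat: ΔT,m; free: X1,X2,X3,X4
RREF:
  r0: [   1    0    1    2    1   -3]
  r1: [   0    1    0    2   -3   -1]
Fix exponent of X2 at 1, X1 at 0, X3 at 0, X4 at 0; solve each RREF row for its pivot's exponent:
  r0: exp(ΔT) + (2)·1 = 0 ⇒ exp(ΔT) = -2
  r1: exp(m) + (2)·1 = 0 ⇒ exp(m) = -2
Π_2 = ΔT^-2 · m^-2 · X2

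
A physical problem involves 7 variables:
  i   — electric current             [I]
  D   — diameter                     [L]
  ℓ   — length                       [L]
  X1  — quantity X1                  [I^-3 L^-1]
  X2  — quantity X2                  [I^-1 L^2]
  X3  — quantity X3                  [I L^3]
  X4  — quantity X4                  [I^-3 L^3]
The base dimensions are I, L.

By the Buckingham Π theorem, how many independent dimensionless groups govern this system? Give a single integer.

5

Exponent matrix [I,L] × [i,D,ℓ,X1,X2,X3,X4]:
  I: [ 1  0  0 -3 -1  1 -3]
  L: [ 0  1  1 -1  2  3  3]
Echelon form has 2 nonzero rows (pivots: i,D)
Π count = n − r = 7 − 2 = 5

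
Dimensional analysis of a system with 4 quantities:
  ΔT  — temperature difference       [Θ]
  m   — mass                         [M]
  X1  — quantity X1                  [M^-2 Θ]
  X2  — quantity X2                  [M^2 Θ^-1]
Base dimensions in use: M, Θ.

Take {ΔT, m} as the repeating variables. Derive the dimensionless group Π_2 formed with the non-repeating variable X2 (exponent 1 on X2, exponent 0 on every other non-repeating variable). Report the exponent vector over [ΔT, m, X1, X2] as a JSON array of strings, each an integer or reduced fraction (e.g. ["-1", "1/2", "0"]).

["1", "-2", "0", "1"]

Exponent matrix [M,Θ] × [ΔT,m,X1,X2]:
  M: [ 0  1 -2  2]
  Θ: [ 1  0  1 -1]
RREF → pivots at {ΔT,m} ⇒ r = 2
Pivot set = {ΔT,m}, free = {X1,X2}
RREF:
  r0: [   1    0    1   -1]
  r1: [   0    1   -2    2]
Fix exponent of X2 at 1, X1 at 0; solve each RREF row for its pivot's exponent:
  r0: exp(ΔT) + (-1)·1 = 0 ⇒ exp(ΔT) = 1
  r1: exp(m) + (2)·1 = 0 ⇒ exp(m) = -2
Π_2 = ΔT · m^-2 · X2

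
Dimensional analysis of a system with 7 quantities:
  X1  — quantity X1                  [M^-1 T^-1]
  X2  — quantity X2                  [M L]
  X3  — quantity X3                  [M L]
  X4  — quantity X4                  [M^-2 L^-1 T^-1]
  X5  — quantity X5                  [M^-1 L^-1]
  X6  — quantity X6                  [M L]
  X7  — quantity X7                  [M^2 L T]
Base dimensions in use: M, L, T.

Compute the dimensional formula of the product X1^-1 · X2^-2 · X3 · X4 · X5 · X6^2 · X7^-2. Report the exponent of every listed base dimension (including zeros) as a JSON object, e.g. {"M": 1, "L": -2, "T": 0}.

Dimensional matrix (M×L×T by X1×X2×X3×X4×X5×X6×X7):
  M: [-1  1  1 -2 -1  1  2]
  L: [ 0  1  1 -1 -1  1  1]
  T: [-1  0  0 -1  0  0  1]
  [M]: (-1)·-1+(-2)·1+(1)·1+(1)·-2+(1)·-1+(2)·1+(-2)·2 = -5
  [L]: (-1)·0+(-2)·1+(1)·1+(1)·-1+(1)·-1+(2)·1+(-2)·1 = -3
  [T]: (-1)·-1+(-2)·0+(1)·0+(1)·-1+(1)·0+(2)·0+(-2)·1 = -2
⇒ M^-5 L^-3 T^-2

{"M": -5, "L": -3, "T": -2}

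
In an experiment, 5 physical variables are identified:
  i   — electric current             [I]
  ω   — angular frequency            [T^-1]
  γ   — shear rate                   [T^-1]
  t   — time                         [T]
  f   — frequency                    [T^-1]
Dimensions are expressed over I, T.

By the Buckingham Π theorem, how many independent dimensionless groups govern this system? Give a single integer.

Exponent matrix [I,T] × [i,ω,γ,t,f]:
  I: [ 1  0  0  0  0]
  T: [ 0 -1 -1  1 -1]
Row reduction gives pivot columns i,ω; rank = 2
n=5, r=2 ⇒ 3 dimensionless groups

3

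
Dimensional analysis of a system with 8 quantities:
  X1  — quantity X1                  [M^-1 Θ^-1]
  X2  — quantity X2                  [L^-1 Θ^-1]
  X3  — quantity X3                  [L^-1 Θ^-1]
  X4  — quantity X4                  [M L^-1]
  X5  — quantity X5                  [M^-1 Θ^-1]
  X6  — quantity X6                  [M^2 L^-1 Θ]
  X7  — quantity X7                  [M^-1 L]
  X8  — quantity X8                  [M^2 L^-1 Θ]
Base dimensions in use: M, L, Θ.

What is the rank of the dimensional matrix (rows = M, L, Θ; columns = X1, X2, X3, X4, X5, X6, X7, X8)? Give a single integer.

2

Exponent matrix [M,L,Θ] × [X1,X2,X3,X4,X5,X6,X7,X8]:
  M: [-1  0  0  1 -1  2 -1  2]
  L: [ 0 -1 -1 -1  0 -1  1 -1]
  Θ: [-1 -1 -1  0 -1  1  0  1]
Row reduction gives pivot columns X1,X2; rank = 2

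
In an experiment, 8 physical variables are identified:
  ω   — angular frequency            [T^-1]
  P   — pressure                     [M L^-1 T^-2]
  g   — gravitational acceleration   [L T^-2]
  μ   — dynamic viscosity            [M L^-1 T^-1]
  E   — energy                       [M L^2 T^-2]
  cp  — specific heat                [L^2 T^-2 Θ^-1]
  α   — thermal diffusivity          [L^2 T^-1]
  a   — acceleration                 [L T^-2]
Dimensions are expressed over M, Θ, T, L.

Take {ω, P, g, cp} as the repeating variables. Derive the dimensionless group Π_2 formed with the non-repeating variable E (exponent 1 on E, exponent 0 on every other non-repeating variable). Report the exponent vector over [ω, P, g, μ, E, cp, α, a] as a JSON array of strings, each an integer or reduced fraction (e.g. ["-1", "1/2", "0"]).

["6", "-1", "-3", "0", "1", "0", "0", "0"]

Write exponents as rows M,Θ,T,L / cols ω,P,g,μ,E,cp,α,a:
  M: [ 0  1  0  1  1  0  0  0]
  Θ: [ 0  0  0  0  0 -1  0  0]
  T: [-1 -2 -2 -1 -2 -2 -1 -2]
  L: [ 0 -1  1 -1  2  2  2  1]
Row reduction gives pivot columns ω,P,g,cp; rank = 4
Pivot set = {ω,P,g,cp}, free = {μ,E,α,a}
RREF:
  r0: [   1    0    0   -1   -6    0   -3    0]
  r1: [   0    1    0    1    1    0    0    0]
  r2: [   0    0    1    0    3    0    2    1]
  r3: [   0    0    0    0    0    1    0    0]
Fix exponent of E at 1, μ at 0, α at 0, a at 0; solve each RREF row for its pivot's exponent:
  r0: exp(ω) + (-6)·1 = 0 ⇒ exp(ω) = 6
  r1: exp(P) + (1)·1 = 0 ⇒ exp(P) = -1
  r2: exp(g) + (3)·1 = 0 ⇒ exp(g) = -3
  r3: exp(cp) + (0)·1 = 0 ⇒ exp(cp) = 0
Π_2 = ω^6 · P^-1 · g^-3 · E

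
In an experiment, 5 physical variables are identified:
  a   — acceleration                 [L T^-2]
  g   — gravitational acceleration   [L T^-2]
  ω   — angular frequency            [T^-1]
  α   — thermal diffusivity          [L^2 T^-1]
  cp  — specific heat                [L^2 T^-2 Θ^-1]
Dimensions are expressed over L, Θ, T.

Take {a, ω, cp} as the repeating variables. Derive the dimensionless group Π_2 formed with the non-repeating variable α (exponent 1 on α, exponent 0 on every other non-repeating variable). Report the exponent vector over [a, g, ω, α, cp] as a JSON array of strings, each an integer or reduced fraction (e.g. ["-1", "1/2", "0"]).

["-2", "0", "3", "1", "0"]

Write exponents as rows L,Θ,T / cols a,g,ω,α,cp:
  L: [ 1  1  0  2  2]
  Θ: [ 0  0  0  0 -1]
  T: [-2 -2 -1 -1 -2]
RREF → pivots at {a,ω,cp} ⇒ r = 3
Repeat: a,ω,cp; free: g,α
RREF:
  r0: [   1    1    0    2    0]
  r1: [   0    0    1   -3    0]
  r2: [   0    0    0    0    1]
Fix exponent of α at 1, g at 0; solve each RREF row for its pivot's exponent:
  r0: exp(a) + (2)·1 = 0 ⇒ exp(a) = -2
  r1: exp(ω) + (-3)·1 = 0 ⇒ exp(ω) = 3
  r2: exp(cp) + (0)·1 = 0 ⇒ exp(cp) = 0
Π_2 = a^-2 · ω^3 · α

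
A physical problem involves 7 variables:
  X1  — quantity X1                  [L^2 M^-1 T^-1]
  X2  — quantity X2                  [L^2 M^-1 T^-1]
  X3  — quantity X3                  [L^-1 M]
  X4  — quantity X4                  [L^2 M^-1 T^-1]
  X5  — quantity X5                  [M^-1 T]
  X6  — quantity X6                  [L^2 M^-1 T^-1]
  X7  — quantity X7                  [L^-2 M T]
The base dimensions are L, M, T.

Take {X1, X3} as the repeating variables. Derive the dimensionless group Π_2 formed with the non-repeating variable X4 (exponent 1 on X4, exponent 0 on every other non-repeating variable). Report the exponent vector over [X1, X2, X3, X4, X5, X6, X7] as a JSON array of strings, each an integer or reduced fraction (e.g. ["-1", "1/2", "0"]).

Write exponents as rows L,M,T / cols X1,X2,X3,X4,X5,X6,X7:
  L: [ 2  2 -1  2  0  2 -2]
  M: [-1 -1  1 -1 -1 -1  1]
  T: [-1 -1  0 -1  1 -1  1]
Row reduction gives pivot columns X1,X3; rank = 2
Pivot set = {X1,X3}, free = {X2,X4,X5,X6,X7}
RREF:
  r0: [   1    1    0    1   -1    1   -1]
  r1: [   0    0    1    0   -2    0    0]
  r2: [   0    0    0    0    0    0    0]
Fix exponent of X4 at 1, X2 at 0, X5 at 0, X6 at 0, X7 at 0; solve each RREF row for its pivot's exponent:
  r0: exp(X1) + (1)·1 = 0 ⇒ exp(X1) = -1
  r1: exp(X3) + (0)·1 = 0 ⇒ exp(X3) = 0
Π_2 = X1^-1 · X4

["-1", "0", "0", "1", "0", "0", "0"]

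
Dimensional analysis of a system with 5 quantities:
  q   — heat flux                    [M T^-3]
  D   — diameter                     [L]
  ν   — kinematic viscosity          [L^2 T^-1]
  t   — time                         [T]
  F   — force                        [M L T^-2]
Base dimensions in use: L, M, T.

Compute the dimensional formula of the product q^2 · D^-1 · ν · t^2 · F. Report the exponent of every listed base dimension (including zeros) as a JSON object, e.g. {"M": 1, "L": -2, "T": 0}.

Exponent matrix [L,M,T] × [q,D,ν,t,F]:
  L: [ 0  1  2  0  1]
  M: [ 1  0  0  0  1]
  T: [-3  0 -1  1 -2]
  [L]: (2)·0+(-1)·1+(1)·2+(2)·0+(1)·1 = 2
  [M]: (2)·1+(-1)·0+(1)·0+(2)·0+(1)·1 = 3
  [T]: (2)·-3+(-1)·0+(1)·-1+(2)·1+(1)·-2 = -7
⇒ L^2 M^3 T^-7

{"L": 2, "M": 3, "T": -7}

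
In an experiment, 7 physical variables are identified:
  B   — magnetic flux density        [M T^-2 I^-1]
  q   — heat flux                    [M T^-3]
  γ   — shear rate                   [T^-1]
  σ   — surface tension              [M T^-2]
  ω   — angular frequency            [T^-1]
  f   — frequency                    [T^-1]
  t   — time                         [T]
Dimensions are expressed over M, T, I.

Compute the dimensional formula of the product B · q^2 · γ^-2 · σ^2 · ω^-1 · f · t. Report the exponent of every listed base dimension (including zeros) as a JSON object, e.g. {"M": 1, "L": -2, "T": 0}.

{"M": 5, "T": -9, "I": -1}

Dimensional matrix (M×T×I by B×q×γ×σ×ω×f×t):
  M: [ 1  1  0  1  0  0  0]
  T: [-2 -3 -1 -2 -1 -1  1]
  I: [-1  0  0  0  0  0  0]
  [M]: (1)·1+(2)·1+(-2)·0+(2)·1+(-1)·0+(1)·0+(1)·0 = 5
  [T]: (1)·-2+(2)·-3+(-2)·-1+(2)·-2+(-1)·-1+(1)·-1+(1)·1 = -9
  [I]: (1)·-1+(2)·0+(-2)·0+(2)·0+(-1)·0+(1)·0+(1)·0 = -1
⇒ M^5 T^-9 I^-1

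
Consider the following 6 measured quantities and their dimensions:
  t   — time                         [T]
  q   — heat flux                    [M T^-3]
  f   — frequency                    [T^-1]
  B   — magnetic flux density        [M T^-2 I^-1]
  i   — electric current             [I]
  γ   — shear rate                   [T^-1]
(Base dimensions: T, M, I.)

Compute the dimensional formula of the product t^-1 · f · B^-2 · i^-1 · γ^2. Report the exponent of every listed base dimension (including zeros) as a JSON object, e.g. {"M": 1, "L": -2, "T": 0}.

{"T": 0, "M": -2, "I": 1}

Write exponents as rows T,M,I / cols t,q,f,B,i,γ:
  T: [ 1 -3 -1 -2  0 -1]
  M: [ 0  1  0  1  0  0]
  I: [ 0  0  0 -1  1  0]
  [T]: (-1)·1+(1)·-1+(-2)·-2+(-1)·0+(2)·-1 = 0
  [M]: (-1)·0+(1)·0+(-2)·1+(-1)·0+(2)·0 = -2
  [I]: (-1)·0+(1)·0+(-2)·-1+(-1)·1+(2)·0 = 1
⇒ M^-2 I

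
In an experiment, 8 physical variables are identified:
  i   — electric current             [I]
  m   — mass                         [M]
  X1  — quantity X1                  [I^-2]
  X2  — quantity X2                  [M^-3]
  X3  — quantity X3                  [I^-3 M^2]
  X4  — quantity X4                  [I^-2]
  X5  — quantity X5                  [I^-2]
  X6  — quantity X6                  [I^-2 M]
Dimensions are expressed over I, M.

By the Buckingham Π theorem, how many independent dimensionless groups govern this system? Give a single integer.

Exponent matrix [I,M] × [i,m,X1,X2,X3,X4,X5,X6]:
  I: [ 1  0 -2  0 -3 -2 -2 -2]
  M: [ 0  1  0 -3  2  0  0  1]
Echelon form has 2 nonzero rows (pivots: i,m)
Π count = n − r = 8 − 2 = 6

6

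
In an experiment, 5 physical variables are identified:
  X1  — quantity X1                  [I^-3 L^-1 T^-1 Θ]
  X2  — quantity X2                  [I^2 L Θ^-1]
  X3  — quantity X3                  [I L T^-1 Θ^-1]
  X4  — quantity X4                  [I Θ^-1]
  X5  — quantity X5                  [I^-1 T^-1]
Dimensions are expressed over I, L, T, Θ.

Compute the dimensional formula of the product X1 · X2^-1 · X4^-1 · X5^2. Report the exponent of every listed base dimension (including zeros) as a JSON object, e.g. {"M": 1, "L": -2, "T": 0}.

Exponent matrix [I,L,T,Θ] × [X1,X2,X3,X4,X5]:
  I: [-3  2  1  1 -1]
  L: [-1  1  1  0  0]
  T: [-1  0 -1  0 -1]
  Θ: [ 1 -1 -1 -1  0]
  [I]: (1)·-3+(-1)·2+(-1)·1+(2)·-1 = -8
  [L]: (1)·-1+(-1)·1+(-1)·0+(2)·0 = -2
  [T]: (1)·-1+(-1)·0+(-1)·0+(2)·-1 = -3
  [Θ]: (1)·1+(-1)·-1+(-1)·-1+(2)·0 = 3
⇒ I^-8 L^-2 T^-3 Θ^3

{"I": -8, "L": -2, "T": -3, "Θ": 3}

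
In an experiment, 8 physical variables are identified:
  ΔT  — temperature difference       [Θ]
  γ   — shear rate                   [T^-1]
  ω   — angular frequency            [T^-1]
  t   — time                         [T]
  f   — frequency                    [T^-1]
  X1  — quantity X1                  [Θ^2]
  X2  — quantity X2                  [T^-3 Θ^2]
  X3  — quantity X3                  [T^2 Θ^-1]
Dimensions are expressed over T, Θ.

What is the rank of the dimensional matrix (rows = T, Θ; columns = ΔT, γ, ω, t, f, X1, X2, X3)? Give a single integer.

2

Dimensional matrix (T×Θ by ΔT×γ×ω×t×f×X1×X2×X3):
  T: [ 0 -1 -1  1 -1  0 -3  2]
  Θ: [ 1  0  0  0  0  2  2 -1]
Row reduction gives pivot columns ΔT,γ; rank = 2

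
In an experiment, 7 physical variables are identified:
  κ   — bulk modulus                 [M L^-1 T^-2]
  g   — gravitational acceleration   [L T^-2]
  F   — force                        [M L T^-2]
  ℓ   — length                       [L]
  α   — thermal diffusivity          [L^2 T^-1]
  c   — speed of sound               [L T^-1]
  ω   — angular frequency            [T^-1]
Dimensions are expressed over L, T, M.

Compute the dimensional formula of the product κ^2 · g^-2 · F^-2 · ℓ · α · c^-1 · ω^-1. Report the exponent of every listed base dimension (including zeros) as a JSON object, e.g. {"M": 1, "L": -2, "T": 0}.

{"L": -4, "T": 5, "M": 0}

Write exponents as rows L,T,M / cols κ,g,F,ℓ,α,c,ω:
  L: [-1  1  1  1  2  1  0]
  T: [-2 -2 -2  0 -1 -1 -1]
  M: [ 1  0  1  0  0  0  0]
  [L]: (2)·-1+(-2)·1+(-2)·1+(1)·1+(1)·2+(-1)·1+(-1)·0 = -4
  [T]: (2)·-2+(-2)·-2+(-2)·-2+(1)·0+(1)·-1+(-1)·-1+(-1)·-1 = 5
  [M]: (2)·1+(-2)·0+(-2)·1+(1)·0+(1)·0+(-1)·0+(-1)·0 = 0
⇒ L^-4 T^5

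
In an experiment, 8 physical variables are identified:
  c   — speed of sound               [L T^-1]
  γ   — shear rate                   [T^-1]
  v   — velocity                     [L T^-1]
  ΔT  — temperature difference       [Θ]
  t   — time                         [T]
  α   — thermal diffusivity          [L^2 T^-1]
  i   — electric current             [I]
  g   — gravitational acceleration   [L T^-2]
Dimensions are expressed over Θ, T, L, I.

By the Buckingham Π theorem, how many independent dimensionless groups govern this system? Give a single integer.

Dimensional matrix (Θ×T×L×I by c×γ×v×ΔT×t×α×i×g):
  Θ: [ 0  0  0  1  0  0  0  0]
  T: [-1 -1 -1  0  1 -1  0 -2]
  L: [ 1  0  1  0  0  2  0  1]
  I: [ 0  0  0  0  0  0  1  0]
RREF → pivots at {c,γ,ΔT,i} ⇒ r = 4
Π count = n − r = 8 − 4 = 4

4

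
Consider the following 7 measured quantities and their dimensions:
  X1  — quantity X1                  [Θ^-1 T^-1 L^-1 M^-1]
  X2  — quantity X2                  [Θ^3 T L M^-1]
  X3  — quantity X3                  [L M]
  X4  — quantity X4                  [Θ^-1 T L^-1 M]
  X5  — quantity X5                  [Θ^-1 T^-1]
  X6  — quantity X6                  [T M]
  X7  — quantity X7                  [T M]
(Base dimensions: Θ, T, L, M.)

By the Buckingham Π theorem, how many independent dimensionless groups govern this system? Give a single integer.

Write exponents as rows Θ,T,L,M / cols X1,X2,X3,X4,X5,X6,X7:
  Θ: [-1  3  0 -1 -1  0  0]
  T: [-1  1  0  1 -1  1  1]
  L: [-1  1  1 -1  0  0  0]
  M: [-1 -1  1  1  0  1  1]
RREF → pivots at {X1,X2,X3} ⇒ r = 3
Π count = n − r = 7 − 3 = 4

4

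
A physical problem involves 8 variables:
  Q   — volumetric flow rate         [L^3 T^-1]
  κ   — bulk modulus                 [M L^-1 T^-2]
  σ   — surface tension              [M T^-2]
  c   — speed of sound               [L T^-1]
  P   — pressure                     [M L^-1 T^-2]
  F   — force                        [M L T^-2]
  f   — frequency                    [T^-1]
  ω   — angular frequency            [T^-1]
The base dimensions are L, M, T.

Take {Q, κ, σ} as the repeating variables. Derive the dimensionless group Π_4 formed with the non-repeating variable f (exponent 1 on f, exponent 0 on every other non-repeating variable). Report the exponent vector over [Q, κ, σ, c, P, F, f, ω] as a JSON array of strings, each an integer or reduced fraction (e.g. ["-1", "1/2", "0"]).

["-1", "-3", "3", "0", "0", "0", "1", "0"]

Dimensional matrix (L×M×T by Q×κ×σ×c×P×F×f×ω):
  L: [ 3 -1  0  1 -1  1  0  0]
  M: [ 0  1  1  0  1  1  0  0]
  T: [-1 -2 -2 -1 -2 -2 -1 -1]
Row reduction gives pivot columns Q,κ,σ; rank = 3
Repeat: Q,κ,σ; free: c,P,F,f,ω
RREF:
  r0: [   1    0    0    1    0    0    1    1]
  r1: [   0    1    0    2    1   -1    3    3]
  r2: [   0    0    1   -2    0    2   -3   -3]
Fix exponent of f at 1, c at 0, P at 0, F at 0, ω at 0; solve each RREF row for its pivot's exponent:
  r0: exp(Q) + (1)·1 = 0 ⇒ exp(Q) = -1
  r1: exp(κ) + (3)·1 = 0 ⇒ exp(κ) = -3
  r2: exp(σ) + (-3)·1 = 0 ⇒ exp(σ) = 3
Π_4 = Q^-1 · κ^-3 · σ^3 · f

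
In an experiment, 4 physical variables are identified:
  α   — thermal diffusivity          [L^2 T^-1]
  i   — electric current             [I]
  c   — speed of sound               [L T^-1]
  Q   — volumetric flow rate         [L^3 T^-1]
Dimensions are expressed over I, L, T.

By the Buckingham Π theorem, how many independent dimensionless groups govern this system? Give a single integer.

1

Exponent matrix [I,L,T] × [α,i,c,Q]:
  I: [ 0  1  0  0]
  L: [ 2  0  1  3]
  T: [-1  0 -1 -1]
Row reduction gives pivot columns α,i,c; rank = 3
n=4, r=3 ⇒ 1 dimensionless group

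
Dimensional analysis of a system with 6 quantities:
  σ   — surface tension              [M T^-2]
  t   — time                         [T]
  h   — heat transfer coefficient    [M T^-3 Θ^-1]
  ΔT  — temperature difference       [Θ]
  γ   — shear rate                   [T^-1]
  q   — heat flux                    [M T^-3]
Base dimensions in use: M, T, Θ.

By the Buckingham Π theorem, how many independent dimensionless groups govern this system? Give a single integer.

3

Write exponents as rows M,T,Θ / cols σ,t,h,ΔT,γ,q:
  M: [ 1  0  1  0  0  1]
  T: [-2  1 -3  0 -1 -3]
  Θ: [ 0  0 -1  1  0  0]
RREF → pivots at {σ,t,h} ⇒ r = 3
6 vars − rank 3 = 3 Π groups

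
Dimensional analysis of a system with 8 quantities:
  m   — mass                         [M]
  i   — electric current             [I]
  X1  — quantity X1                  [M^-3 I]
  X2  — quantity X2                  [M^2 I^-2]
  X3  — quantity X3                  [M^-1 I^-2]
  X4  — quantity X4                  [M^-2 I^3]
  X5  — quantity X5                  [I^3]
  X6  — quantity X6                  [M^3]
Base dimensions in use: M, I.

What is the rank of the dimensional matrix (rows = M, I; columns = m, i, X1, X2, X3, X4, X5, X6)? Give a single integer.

2

Write exponents as rows M,I / cols m,i,X1,X2,X3,X4,X5,X6:
  M: [ 1  0 -3  2 -1 -2  0  3]
  I: [ 0  1  1 -2 -2  3  3  0]
RREF → pivots at {m,i} ⇒ r = 2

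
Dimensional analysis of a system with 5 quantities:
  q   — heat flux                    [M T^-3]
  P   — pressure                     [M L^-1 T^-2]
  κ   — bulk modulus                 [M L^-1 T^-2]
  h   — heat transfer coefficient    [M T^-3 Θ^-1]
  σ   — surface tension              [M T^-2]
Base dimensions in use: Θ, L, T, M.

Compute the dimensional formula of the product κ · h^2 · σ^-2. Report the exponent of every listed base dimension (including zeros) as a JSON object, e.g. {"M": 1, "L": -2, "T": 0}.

{"Θ": -2, "L": -1, "T": -4, "M": 1}

Exponent matrix [Θ,L,T,M] × [q,P,κ,h,σ]:
  Θ: [ 0  0  0 -1  0]
  L: [ 0 -1 -1  0  0]
  T: [-3 -2 -2 -3 -2]
  M: [ 1  1  1  1  1]
  [Θ]: (1)·0+(2)·-1+(-2)·0 = -2
  [L]: (1)·-1+(2)·0+(-2)·0 = -1
  [T]: (1)·-2+(2)·-3+(-2)·-2 = -4
  [M]: (1)·1+(2)·1+(-2)·1 = 1
⇒ Θ^-2 L^-1 T^-4 M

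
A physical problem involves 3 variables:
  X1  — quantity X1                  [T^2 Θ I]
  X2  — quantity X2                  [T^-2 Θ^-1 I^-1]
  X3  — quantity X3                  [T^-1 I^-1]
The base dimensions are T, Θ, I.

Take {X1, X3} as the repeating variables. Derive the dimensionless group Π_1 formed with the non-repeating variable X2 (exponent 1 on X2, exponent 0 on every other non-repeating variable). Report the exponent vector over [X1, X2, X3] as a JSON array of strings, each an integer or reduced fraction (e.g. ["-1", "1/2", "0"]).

["1", "1", "0"]

Exponent matrix [T,Θ,I] × [X1,X2,X3]:
  T: [ 2 -2 -1]
  Θ: [ 1 -1  0]
  I: [ 1 -1 -1]
RREF → pivots at {X1,X3} ⇒ r = 2
Pivot set = {X1,X3}, free = {X2}
RREF:
  r0: [   1   -1    0]
  r1: [   0    0    1]
  r2: [   0    0    0]
Fix exponent of X2 at 1; solve each RREF row for its pivot's exponent:
  r0: exp(X1) + (-1)·1 = 0 ⇒ exp(X1) = 1
  r1: exp(X3) + (0)·1 = 0 ⇒ exp(X3) = 0
Π_1 = X1 · X2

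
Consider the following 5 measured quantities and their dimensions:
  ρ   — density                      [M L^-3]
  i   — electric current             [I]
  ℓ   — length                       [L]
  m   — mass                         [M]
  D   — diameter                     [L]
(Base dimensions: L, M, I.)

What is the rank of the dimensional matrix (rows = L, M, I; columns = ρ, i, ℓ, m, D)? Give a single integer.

3

Exponent matrix [L,M,I] × [ρ,i,ℓ,m,D]:
  L: [-3  0  1  0  1]
  M: [ 1  0  0  1  0]
  I: [ 0  1  0  0  0]
Row reduction gives pivot columns ρ,i,ℓ; rank = 3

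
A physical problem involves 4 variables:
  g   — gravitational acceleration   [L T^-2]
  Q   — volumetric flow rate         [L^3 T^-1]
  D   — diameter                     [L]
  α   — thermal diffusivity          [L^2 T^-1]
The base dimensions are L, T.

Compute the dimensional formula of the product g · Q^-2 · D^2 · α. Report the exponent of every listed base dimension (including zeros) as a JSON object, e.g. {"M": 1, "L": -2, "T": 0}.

Write exponents as rows L,T / cols g,Q,D,α:
  L: [ 1  3  1  2]
  T: [-2 -1  0 -1]
  [L]: (1)·1+(-2)·3+(2)·1+(1)·2 = -1
  [T]: (1)·-2+(-2)·-1+(2)·0+(1)·-1 = -1
⇒ L^-1 T^-1

{"L": -1, "T": -1}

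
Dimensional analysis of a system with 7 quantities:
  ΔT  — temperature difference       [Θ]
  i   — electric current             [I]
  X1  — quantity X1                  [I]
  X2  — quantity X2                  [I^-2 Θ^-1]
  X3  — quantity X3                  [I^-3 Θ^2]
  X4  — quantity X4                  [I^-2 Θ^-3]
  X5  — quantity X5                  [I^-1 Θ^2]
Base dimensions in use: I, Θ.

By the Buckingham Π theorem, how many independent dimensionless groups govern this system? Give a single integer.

Write exponents as rows I,Θ / cols ΔT,i,X1,X2,X3,X4,X5:
  I: [ 0  1  1 -2 -3 -2 -1]
  Θ: [ 1  0  0 -1  2 -3  2]
Row reduction gives pivot columns ΔT,i; rank = 2
n=7, r=2 ⇒ 5 dimensionless groups

5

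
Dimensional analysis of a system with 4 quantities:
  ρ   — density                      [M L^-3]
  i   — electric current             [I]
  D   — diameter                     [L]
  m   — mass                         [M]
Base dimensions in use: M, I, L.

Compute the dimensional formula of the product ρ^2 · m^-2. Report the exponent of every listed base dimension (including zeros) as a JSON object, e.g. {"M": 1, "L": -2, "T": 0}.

{"M": 0, "I": 0, "L": -6}

Write exponents as rows M,I,L / cols ρ,i,D,m:
  M: [ 1  0  0  1]
  I: [ 0  1  0  0]
  L: [-3  0  1  0]
  [M]: (2)·1+(-2)·1 = 0
  [I]: (2)·0+(-2)·0 = 0
  [L]: (2)·-3+(-2)·0 = -6
⇒ L^-6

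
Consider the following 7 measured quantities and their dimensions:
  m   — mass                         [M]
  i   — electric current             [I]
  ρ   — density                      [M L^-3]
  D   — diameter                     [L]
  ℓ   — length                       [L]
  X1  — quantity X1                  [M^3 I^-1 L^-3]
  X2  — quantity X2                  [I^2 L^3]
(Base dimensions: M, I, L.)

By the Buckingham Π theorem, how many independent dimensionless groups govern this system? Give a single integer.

4

Dimensional matrix (M×I×L by m×i×ρ×D×ℓ×X1×X2):
  M: [ 1  0  1  0  0  3  0]
  I: [ 0  1  0  0  0 -1  2]
  L: [ 0  0 -3  1  1 -3  3]
Row reduction gives pivot columns m,i,ρ; rank = 3
Π count = n − r = 7 − 3 = 4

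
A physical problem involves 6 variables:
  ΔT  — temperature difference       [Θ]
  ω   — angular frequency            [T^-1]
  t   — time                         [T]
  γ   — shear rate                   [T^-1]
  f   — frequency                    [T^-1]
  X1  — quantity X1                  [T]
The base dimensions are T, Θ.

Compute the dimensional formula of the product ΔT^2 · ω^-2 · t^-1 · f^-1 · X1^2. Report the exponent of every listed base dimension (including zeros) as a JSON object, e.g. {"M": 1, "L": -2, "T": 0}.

{"T": 4, "Θ": 2}

Write exponents as rows T,Θ / cols ΔT,ω,t,γ,f,X1:
  T: [ 0 -1  1 -1 -1  1]
  Θ: [ 1  0  0  0  0  0]
  [T]: (2)·0+(-2)·-1+(-1)·1+(-1)·-1+(2)·1 = 4
  [Θ]: (2)·1+(-2)·0+(-1)·0+(-1)·0+(2)·0 = 2
⇒ T^4 Θ^2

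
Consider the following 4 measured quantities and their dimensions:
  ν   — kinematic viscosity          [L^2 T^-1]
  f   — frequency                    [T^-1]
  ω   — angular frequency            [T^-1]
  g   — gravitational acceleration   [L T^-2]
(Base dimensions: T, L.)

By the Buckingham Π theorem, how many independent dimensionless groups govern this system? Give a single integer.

2

Exponent matrix [T,L] × [ν,f,ω,g]:
  T: [-1 -1 -1 -2]
  L: [ 2  0  0  1]
RREF → pivots at {ν,f} ⇒ r = 2
n=4, r=2 ⇒ 2 dimensionless groups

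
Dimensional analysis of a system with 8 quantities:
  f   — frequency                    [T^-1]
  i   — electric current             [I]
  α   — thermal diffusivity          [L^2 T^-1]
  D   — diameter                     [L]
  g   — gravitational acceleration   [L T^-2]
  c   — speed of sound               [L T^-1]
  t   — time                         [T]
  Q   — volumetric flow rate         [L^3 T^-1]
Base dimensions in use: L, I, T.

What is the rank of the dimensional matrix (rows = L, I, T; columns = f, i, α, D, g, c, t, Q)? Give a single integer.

Dimensional matrix (L×I×T by f×i×α×D×g×c×t×Q):
  L: [ 0  0  2  1  1  1  0  3]
  I: [ 0  1  0  0  0  0  0  0]
  T: [-1  0 -1  0 -2 -1  1 -1]
Row reduction gives pivot columns f,i,α; rank = 3

3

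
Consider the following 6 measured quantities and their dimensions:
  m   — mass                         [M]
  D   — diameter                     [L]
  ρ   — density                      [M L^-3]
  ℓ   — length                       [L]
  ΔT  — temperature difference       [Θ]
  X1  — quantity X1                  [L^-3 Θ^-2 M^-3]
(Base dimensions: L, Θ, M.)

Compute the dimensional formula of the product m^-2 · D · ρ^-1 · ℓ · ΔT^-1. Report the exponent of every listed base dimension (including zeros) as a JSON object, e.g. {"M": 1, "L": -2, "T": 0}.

{"L": 5, "Θ": -1, "M": -3}

Exponent matrix [L,Θ,M] × [m,D,ρ,ℓ,ΔT,X1]:
  L: [ 0  1 -3  1  0 -3]
  Θ: [ 0  0  0  0  1 -2]
  M: [ 1  0  1  0  0 -3]
  [L]: (-2)·0+(1)·1+(-1)·-3+(1)·1+(-1)·0 = 5
  [Θ]: (-2)·0+(1)·0+(-1)·0+(1)·0+(-1)·1 = -1
  [M]: (-2)·1+(1)·0+(-1)·1+(1)·0+(-1)·0 = -3
⇒ L^5 Θ^-1 M^-3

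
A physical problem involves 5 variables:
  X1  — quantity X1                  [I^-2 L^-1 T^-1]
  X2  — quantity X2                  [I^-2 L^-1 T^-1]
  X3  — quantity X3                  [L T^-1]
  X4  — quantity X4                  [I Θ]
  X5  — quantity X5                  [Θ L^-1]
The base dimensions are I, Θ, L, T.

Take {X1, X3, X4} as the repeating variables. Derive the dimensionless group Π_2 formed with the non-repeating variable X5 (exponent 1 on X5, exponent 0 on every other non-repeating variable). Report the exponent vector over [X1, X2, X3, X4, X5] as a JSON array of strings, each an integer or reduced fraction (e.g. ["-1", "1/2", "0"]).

["-1/2", "0", "1/2", "-1", "1"]

Dimensional matrix (I×Θ×L×T by X1×X2×X3×X4×X5):
  I: [-2 -2  0  1  0]
  Θ: [ 0  0  0  1  1]
  L: [-1 -1  1  0 -1]
  T: [-1 -1 -1  0  0]
Row reduction gives pivot columns X1,X3,X4; rank = 3
Repeat: X1,X3,X4; free: X2,X5
RREF:
  r0: [   1    1    0    0  1/2]
  r1: [   0    0    1    0 -1/2]
  r2: [   0    0    0    1    1]
  r3: [   0    0    0    0    0]
Fix exponent of X5 at 1, X2 at 0; solve each RREF row for its pivot's exponent:
  r0: exp(X1) + (1/2)·1 = 0 ⇒ exp(X1) = -1/2
  r1: exp(X3) + (-1/2)·1 = 0 ⇒ exp(X3) = 1/2
  r2: exp(X4) + (1)·1 = 0 ⇒ exp(X4) = -1
Π_2 = X1^(-1/2) · X3^(1/2) · X4^-1 · X5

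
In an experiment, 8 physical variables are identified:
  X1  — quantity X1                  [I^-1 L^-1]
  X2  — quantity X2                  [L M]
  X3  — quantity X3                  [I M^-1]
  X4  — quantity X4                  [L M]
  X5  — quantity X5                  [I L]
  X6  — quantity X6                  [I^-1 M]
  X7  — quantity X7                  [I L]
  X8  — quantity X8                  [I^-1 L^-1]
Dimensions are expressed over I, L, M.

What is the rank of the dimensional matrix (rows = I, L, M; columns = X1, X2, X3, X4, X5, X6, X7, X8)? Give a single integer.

Write exponents as rows I,L,M / cols X1,X2,X3,X4,X5,X6,X7,X8:
  I: [-1  0  1  0  1 -1  1 -1]
  L: [-1  1  0  1  1  0  1 -1]
  M: [ 0  1 -1  1  0  1  0  0]
Row reduction gives pivot columns X1,X2; rank = 2

2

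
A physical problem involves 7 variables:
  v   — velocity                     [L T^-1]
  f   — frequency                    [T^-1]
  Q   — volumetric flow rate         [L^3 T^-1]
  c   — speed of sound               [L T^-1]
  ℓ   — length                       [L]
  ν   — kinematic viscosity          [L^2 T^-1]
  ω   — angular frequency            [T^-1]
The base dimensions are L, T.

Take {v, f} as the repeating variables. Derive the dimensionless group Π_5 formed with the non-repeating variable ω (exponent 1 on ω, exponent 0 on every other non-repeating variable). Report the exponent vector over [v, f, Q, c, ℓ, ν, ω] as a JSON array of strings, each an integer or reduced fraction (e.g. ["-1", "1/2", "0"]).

["0", "-1", "0", "0", "0", "0", "1"]

Exponent matrix [L,T] × [v,f,Q,c,ℓ,ν,ω]:
  L: [ 1  0  3  1  1  2  0]
  T: [-1 -1 -1 -1  0 -1 -1]
Echelon form has 2 nonzero rows (pivots: v,f)
Pivot set = {v,f}, free = {Q,c,ℓ,ν,ω}
RREF:
  r0: [   1    0    3    1    1    2    0]
  r1: [   0    1   -2    0   -1   -1    1]
Fix exponent of ω at 1, Q at 0, c at 0, ℓ at 0, ν at 0; solve each RREF row for its pivot's exponent:
  r0: exp(v) + (0)·1 = 0 ⇒ exp(v) = 0
  r1: exp(f) + (1)·1 = 0 ⇒ exp(f) = -1
Π_5 = f^-1 · ω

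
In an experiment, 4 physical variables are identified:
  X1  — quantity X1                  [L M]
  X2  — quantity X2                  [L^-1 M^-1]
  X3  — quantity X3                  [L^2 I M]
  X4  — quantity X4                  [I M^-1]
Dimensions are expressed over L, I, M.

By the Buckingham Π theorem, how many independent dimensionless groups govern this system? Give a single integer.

Write exponents as rows L,I,M / cols X1,X2,X3,X4:
  L: [ 1 -1  2  0]
  I: [ 0  0  1  1]
  M: [ 1 -1  1 -1]
Row reduction gives pivot columns X1,X3; rank = 2
n=4, r=2 ⇒ 2 dimensionless groups

2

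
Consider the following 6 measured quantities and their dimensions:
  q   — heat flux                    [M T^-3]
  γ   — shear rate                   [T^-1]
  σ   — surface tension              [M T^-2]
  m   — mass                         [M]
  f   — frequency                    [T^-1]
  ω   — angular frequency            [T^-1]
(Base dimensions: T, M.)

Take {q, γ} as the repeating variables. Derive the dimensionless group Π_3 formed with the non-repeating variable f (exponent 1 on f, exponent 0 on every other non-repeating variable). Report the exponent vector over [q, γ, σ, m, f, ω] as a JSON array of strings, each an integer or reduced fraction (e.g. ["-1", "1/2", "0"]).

Exponent matrix [T,M] × [q,γ,σ,m,f,ω]:
  T: [-3 -1 -2  0 -1 -1]
  M: [ 1  0  1  1  0  0]
Row reduction gives pivot columns q,γ; rank = 2
Repeat: q,γ; free: σ,m,f,ω
RREF:
  r0: [   1    0    1    1    0    0]
  r1: [   0    1   -1   -3    1    1]
Fix exponent of f at 1, σ at 0, m at 0, ω at 0; solve each RREF row for its pivot's exponent:
  r0: exp(q) + (0)·1 = 0 ⇒ exp(q) = 0
  r1: exp(γ) + (1)·1 = 0 ⇒ exp(γ) = -1
Π_3 = γ^-1 · f

["0", "-1", "0", "0", "1", "0"]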